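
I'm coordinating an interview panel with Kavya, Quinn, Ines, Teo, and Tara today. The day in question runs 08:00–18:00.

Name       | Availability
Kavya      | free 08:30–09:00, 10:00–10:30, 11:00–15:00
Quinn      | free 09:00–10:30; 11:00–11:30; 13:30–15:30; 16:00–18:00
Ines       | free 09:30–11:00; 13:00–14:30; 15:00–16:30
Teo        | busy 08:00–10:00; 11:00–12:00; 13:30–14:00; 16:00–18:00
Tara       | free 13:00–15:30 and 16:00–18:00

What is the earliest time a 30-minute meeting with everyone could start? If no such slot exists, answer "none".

Kavya free: 08:30-09:00, 10:00-10:30, 11:00-15:00.
Quinn free: 09:00-10:30, 11:00-11:30, 13:30-15:30, 16:00-18:00.
Ines free: 09:30-11:00, 13:00-14:30, 15:00-16:30.
Teo free: 10:00-11:00, 12:00-13:30, 14:00-16:00 (invert busy blocks within the working day).
Tara free: 13:00-15:30, 16:00-18:00.
Kavya ∩ Quinn: 10:00-10:30, 11:00-11:30, 13:30-15:00.
Kavya ∩ Quinn ∩ Ines: 10:00-10:30, 13:30-14:30.
Kavya ∩ Quinn ∩ Ines ∩ Teo: 10:00-10:30, 14:00-14:30.
Kavya ∩ Quinn ∩ Ines ∩ Teo ∩ Tara: 14:00-14:30.
So the common availability across everyone is 14:00-14:30.
The first common window of at least 30 minutes is 14:00-14:30, so the earliest start is 14:00.

14:00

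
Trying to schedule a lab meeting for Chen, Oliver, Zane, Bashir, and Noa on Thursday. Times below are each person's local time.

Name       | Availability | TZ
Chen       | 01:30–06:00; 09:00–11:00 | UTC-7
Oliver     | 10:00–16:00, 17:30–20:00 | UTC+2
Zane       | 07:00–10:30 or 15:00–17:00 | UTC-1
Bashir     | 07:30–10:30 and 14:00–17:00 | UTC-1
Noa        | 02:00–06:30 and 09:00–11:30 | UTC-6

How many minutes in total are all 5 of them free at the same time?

270

Chen in UTC: 08:30-13:00, 16:00-18:00 (add 7h to convert from UTC-7).
Oliver in UTC: 08:00-14:00, 15:30-18:00 (subtract 2h to convert from UTC+2).
Zane in UTC: 08:00-11:30, 16:00-18:00 (add 1h to convert from UTC-1).
Bashir in UTC: 08:30-11:30, 15:00-18:00 (add 1h to convert from UTC-1).
Noa in UTC: 08:00-12:30, 15:00-17:30 (add 6h to convert from UTC-6).
Chen ∩ Oliver: 08:30-13:00, 16:00-18:00.
Chen ∩ Oliver ∩ Zane: 08:30-11:30, 16:00-18:00.
Chen ∩ Oliver ∩ Zane ∩ Bashir: 08:30-11:30, 16:00-18:00.
Chen ∩ Oliver ∩ Zane ∩ Bashir ∩ Noa: 08:30-11:30, 16:00-17:30.
Summing the common windows: 180 + 90 = 270 minutes.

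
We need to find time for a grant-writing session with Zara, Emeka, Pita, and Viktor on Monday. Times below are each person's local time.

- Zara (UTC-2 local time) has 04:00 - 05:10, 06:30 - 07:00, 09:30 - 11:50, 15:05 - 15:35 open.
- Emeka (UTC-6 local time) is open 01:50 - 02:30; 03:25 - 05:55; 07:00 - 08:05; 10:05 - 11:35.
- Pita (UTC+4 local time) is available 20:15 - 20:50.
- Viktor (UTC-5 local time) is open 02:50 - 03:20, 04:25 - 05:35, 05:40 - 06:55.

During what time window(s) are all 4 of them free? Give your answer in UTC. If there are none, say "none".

none

Zara in UTC: 06:00-07:10, 08:30-09:00, 11:30-13:50, 17:05-17:35 (add 2h to convert from UTC-2).
Emeka in UTC: 07:50-08:30, 09:25-11:55, 13:00-14:05, 16:05-17:35 (add 6h to convert from UTC-6).
Pita in UTC: 16:15-16:50 (subtract 4h to convert from UTC+4).
Viktor in UTC: 07:50-08:20, 09:25-10:35, 10:40-11:55 (add 5h to convert from UTC-5).
Zara ∩ Emeka: 11:30-11:55, 13:00-13:50, 17:05-17:35.
Zara ∩ Emeka ∩ Pita: ∅.
Zara ∩ Emeka ∩ Pita ∩ Viktor: ∅.
There is no time when everyone is free.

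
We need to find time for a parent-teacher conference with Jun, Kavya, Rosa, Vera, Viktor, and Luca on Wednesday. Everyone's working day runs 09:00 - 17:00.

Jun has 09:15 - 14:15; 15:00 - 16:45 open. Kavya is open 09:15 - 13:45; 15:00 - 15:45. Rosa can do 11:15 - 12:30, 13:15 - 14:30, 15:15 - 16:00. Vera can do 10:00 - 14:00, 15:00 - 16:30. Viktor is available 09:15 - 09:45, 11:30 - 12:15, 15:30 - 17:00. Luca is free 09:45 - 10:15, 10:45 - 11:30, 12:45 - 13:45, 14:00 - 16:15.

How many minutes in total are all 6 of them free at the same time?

15

Jun ∩ Kavya: 09:15-13:45, 15:00-15:45.
Jun ∩ Kavya ∩ Rosa: 11:15-12:30, 13:15-13:45, 15:15-15:45.
Jun ∩ Kavya ∩ Rosa ∩ Vera: 11:15-12:30, 13:15-13:45, 15:15-15:45.
Jun ∩ Kavya ∩ Rosa ∩ Vera ∩ Viktor: 11:30-12:15, 15:30-15:45.
Jun ∩ Kavya ∩ Rosa ∩ Vera ∩ Viktor ∩ Luca: 15:30-15:45.
That's a single block of 15 minutes.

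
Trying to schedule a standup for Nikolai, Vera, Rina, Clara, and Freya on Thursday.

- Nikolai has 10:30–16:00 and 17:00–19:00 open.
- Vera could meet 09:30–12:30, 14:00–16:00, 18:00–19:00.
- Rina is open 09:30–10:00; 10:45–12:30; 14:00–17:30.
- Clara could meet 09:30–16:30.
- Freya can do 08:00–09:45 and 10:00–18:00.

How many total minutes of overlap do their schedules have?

Nikolai ∩ Vera: 10:30-12:30, 14:00-16:00, 18:00-19:00.
Nikolai ∩ Vera ∩ Rina: 10:45-12:30, 14:00-16:00.
Nikolai ∩ Vera ∩ Rina ∩ Clara: 10:45-12:30, 14:00-16:00.
Nikolai ∩ Vera ∩ Rina ∩ Clara ∩ Freya: 10:45-12:30, 14:00-16:00.
Those are the intersection windows.
Summing the common windows: 105 + 120 = 225 minutes.

225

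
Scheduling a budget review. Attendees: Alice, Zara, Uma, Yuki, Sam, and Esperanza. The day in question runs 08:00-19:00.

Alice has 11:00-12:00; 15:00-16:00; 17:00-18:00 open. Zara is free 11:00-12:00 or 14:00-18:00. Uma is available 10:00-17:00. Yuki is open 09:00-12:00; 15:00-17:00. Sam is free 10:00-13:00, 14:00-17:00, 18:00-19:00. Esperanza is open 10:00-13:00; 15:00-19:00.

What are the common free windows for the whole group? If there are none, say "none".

Alice ∩ Zara: 11:00-12:00, 15:00-16:00, 17:00-18:00.
Alice ∩ Zara ∩ Uma: 11:00-12:00, 15:00-16:00.
Alice ∩ Zara ∩ Uma ∩ Yuki: 11:00-12:00, 15:00-16:00.
Alice ∩ Zara ∩ Uma ∩ Yuki ∩ Sam: 11:00-12:00, 15:00-16:00.
Alice ∩ Zara ∩ Uma ∩ Yuki ∩ Sam ∩ Esperanza: 11:00-12:00, 15:00-16:00.
So the common availability across everyone is 11:00-12:00, 15:00-16:00.

11:00-12:00, 15:00-16:00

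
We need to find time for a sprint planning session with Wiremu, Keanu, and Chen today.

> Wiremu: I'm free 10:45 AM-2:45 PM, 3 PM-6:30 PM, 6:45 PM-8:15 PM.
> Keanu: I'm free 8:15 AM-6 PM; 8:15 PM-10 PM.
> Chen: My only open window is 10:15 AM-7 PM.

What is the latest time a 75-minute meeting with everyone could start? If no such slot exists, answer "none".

16:45

Wiremu ∩ Keanu: 10:45-14:45, 15:00-18:00.
Wiremu ∩ Keanu ∩ Chen: 10:45-14:45, 15:00-18:00.
The last common window of at least 75 minutes is 15:00-18:00; a 75-minute meeting can start as late as 16:45 and still end by 18:00.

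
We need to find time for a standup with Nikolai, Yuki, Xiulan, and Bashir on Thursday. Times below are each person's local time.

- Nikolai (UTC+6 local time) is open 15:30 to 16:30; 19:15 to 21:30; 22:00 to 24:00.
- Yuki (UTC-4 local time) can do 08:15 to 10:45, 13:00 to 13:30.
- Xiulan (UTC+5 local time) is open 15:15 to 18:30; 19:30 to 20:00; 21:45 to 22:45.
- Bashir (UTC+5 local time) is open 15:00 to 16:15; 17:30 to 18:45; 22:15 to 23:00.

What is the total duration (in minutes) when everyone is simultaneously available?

30

Nikolai in UTC: 09:30-10:30, 13:15-15:30, 16:00-18:00 (subtract 6h to convert from UTC+6).
Yuki in UTC: 12:15-14:45, 17:00-17:30 (add 4h to convert from UTC-4).
Xiulan in UTC: 10:15-13:30, 14:30-15:00, 16:45-17:45 (subtract 5h to convert from UTC+5).
Bashir in UTC: 10:00-11:15, 12:30-13:45, 17:15-18:00 (subtract 5h to convert from UTC+5).
Nikolai ∩ Yuki: 13:15-14:45, 17:00-17:30.
Nikolai ∩ Yuki ∩ Xiulan: 13:15-13:30, 14:30-14:45, 17:00-17:30.
Nikolai ∩ Yuki ∩ Xiulan ∩ Bashir: 13:15-13:30, 17:15-17:30.
So the common availability across everyone is 13:15-13:30, 17:15-17:30.
Summing the common windows: 15 + 15 = 30 minutes.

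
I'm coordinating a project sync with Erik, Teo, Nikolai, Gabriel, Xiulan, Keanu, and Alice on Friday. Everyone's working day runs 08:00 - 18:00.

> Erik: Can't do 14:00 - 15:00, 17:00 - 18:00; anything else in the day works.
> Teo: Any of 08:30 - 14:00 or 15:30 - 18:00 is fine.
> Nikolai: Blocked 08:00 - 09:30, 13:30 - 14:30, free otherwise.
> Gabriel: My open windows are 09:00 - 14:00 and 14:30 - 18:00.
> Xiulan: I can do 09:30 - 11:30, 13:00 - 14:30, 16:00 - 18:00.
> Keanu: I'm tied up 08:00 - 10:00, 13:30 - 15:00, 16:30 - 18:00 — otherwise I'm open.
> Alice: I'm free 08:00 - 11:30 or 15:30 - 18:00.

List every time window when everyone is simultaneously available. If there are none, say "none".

10:00-11:30, 16:00-16:30

Erik free: 08:00-14:00, 15:00-17:00 (invert busy blocks within the working day).
Teo free: 08:30-14:00, 15:30-18:00.
Nikolai free: 09:30-13:30, 14:30-18:00 (invert busy blocks within the working day).
Gabriel free: 09:00-14:00, 14:30-18:00.
Xiulan free: 09:30-11:30, 13:00-14:30, 16:00-18:00.
Keanu free: 10:00-13:30, 15:00-16:30 (invert busy blocks within the working day).
Alice free: 08:00-11:30, 15:30-18:00.
Erik ∩ Teo: 08:30-14:00, 15:30-17:00.
Erik ∩ Teo ∩ Nikolai: 09:30-13:30, 15:30-17:00.
Erik ∩ Teo ∩ Nikolai ∩ Gabriel: 09:30-13:30, 15:30-17:00.
Erik ∩ Teo ∩ Nikolai ∩ Gabriel ∩ Xiulan: 09:30-11:30, 13:00-13:30, 16:00-17:00.
Erik ∩ Teo ∩ Nikolai ∩ Gabriel ∩ Xiulan ∩ Keanu: 10:00-11:30, 13:00-13:30, 16:00-16:30.
Erik ∩ Teo ∩ Nikolai ∩ Gabriel ∩ Xiulan ∩ Keanu ∩ Alice: 10:00-11:30, 16:00-16:30.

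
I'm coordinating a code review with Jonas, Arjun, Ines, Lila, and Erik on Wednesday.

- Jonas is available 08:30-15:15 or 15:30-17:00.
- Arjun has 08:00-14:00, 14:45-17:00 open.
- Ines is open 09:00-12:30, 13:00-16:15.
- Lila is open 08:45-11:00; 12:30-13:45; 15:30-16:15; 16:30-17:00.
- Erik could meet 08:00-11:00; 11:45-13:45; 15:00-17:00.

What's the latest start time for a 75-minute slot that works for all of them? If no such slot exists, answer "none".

09:45

Jonas ∩ Arjun: 08:30-14:00, 14:45-15:15, 15:30-17:00.
Jonas ∩ Arjun ∩ Ines: 09:00-12:30, 13:00-14:00, 14:45-15:15, 15:30-16:15.
Jonas ∩ Arjun ∩ Ines ∩ Lila: 09:00-11:00, 13:00-13:45, 15:30-16:15.
Jonas ∩ Arjun ∩ Ines ∩ Lila ∩ Erik: 09:00-11:00, 13:00-13:45, 15:30-16:15.
The last common window of at least 75 minutes is 09:00-11:00; a 75-minute meeting can start as late as 09:45 and still end by 11:00.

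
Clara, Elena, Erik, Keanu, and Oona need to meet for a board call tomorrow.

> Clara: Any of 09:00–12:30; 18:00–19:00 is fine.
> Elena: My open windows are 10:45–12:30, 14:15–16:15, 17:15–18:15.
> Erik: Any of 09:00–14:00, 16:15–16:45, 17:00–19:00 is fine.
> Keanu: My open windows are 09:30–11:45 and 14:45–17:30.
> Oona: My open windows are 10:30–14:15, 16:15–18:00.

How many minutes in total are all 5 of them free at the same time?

60

Clara ∩ Elena: 10:45-12:30, 18:00-18:15.
Clara ∩ Elena ∩ Erik: 10:45-12:30, 18:00-18:15.
Clara ∩ Elena ∩ Erik ∩ Keanu: 10:45-11:45.
Clara ∩ Elena ∩ Erik ∩ Keanu ∩ Oona: 10:45-11:45.
So the common availability across everyone is 10:45-11:45.
That's a single block of 60 minutes.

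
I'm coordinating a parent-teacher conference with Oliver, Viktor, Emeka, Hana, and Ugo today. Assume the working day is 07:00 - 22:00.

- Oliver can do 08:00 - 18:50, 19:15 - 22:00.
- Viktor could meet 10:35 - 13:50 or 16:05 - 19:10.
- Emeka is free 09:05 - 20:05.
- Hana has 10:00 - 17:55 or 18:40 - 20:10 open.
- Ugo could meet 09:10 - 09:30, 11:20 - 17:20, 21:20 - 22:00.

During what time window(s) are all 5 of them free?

11:20-13:50, 16:05-17:20

Oliver ∩ Viktor: 10:35-13:50, 16:05-18:50.
Oliver ∩ Viktor ∩ Emeka: 10:35-13:50, 16:05-18:50.
Oliver ∩ Viktor ∩ Emeka ∩ Hana: 10:35-13:50, 16:05-17:55, 18:40-18:50.
Oliver ∩ Viktor ∩ Emeka ∩ Hana ∩ Ugo: 11:20-13:50, 16:05-17:20.
So the common availability across everyone is 11:20-13:50, 16:05-17:20.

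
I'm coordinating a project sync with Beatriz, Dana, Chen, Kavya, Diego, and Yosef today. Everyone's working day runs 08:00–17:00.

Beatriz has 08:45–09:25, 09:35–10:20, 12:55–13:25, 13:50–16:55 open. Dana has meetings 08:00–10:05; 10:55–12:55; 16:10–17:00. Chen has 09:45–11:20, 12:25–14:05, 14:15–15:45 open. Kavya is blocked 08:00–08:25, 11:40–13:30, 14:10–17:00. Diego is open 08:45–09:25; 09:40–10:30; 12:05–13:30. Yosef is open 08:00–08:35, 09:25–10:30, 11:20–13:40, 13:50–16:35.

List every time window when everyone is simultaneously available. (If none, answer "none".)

10:05-10:20

Beatriz free: 08:45-09:25, 09:35-10:20, 12:55-13:25, 13:50-16:55.
Dana free: 10:05-10:55, 12:55-16:10 (invert busy blocks within the working day).
Chen free: 09:45-11:20, 12:25-14:05, 14:15-15:45.
Kavya free: 08:25-11:40, 13:30-14:10 (invert busy blocks within the working day).
Diego free: 08:45-09:25, 09:40-10:30, 12:05-13:30.
Yosef free: 08:00-08:35, 09:25-10:30, 11:20-13:40, 13:50-16:35.
Beatriz ∩ Dana: 10:05-10:20, 12:55-13:25, 13:50-16:10.
Beatriz ∩ Dana ∩ Chen: 10:05-10:20, 12:55-13:25, 13:50-14:05, 14:15-15:45.
Beatriz ∩ Dana ∩ Chen ∩ Kavya: 10:05-10:20, 13:50-14:05.
Beatriz ∩ Dana ∩ Chen ∩ Kavya ∩ Diego: 10:05-10:20.
Beatriz ∩ Dana ∩ Chen ∩ Kavya ∩ Diego ∩ Yosef: 10:05-10:20.
So the common availability across everyone is 10:05-10:20.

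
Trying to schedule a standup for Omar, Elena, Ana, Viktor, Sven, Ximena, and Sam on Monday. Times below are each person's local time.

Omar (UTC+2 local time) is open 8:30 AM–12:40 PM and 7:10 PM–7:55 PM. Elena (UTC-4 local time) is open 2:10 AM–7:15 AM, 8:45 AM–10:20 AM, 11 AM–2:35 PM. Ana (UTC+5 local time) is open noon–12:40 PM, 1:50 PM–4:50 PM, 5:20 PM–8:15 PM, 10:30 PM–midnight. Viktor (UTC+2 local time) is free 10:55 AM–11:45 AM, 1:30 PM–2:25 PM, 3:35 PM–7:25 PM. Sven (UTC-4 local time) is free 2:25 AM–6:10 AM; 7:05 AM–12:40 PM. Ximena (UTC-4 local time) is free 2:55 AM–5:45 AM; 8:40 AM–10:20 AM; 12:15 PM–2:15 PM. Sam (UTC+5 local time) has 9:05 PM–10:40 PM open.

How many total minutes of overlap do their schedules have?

0

Omar in UTC: 06:30-10:40, 17:10-17:55 (subtract 2h to convert from UTC+2).
Elena in UTC: 06:10-11:15, 12:45-14:20, 15:00-18:35 (add 4h to convert from UTC-4).
Ana in UTC: 07:00-07:40, 08:50-11:50, 12:20-15:15, 17:30-19:00 (subtract 5h to convert from UTC+5).
Viktor in UTC: 08:55-09:45, 11:30-12:25, 13:35-17:25 (subtract 2h to convert from UTC+2).
Sven in UTC: 06:25-10:10, 11:05-16:40 (add 4h to convert from UTC-4).
Ximena in UTC: 06:55-09:45, 12:40-14:20, 16:15-18:15 (add 4h to convert from UTC-4).
Sam in UTC: 16:05-17:40 (subtract 5h to convert from UTC+5).
Omar ∩ Elena: 06:30-10:40, 17:10-17:55.
Omar ∩ Elena ∩ Ana: 07:00-07:40, 08:50-10:40, 17:30-17:55.
Omar ∩ Elena ∩ Ana ∩ Viktor: 08:55-09:45.
Omar ∩ Elena ∩ Ana ∩ Viktor ∩ Sven: 08:55-09:45.
Omar ∩ Elena ∩ Ana ∩ Viktor ∩ Sven ∩ Ximena: 08:55-09:45.
Omar ∩ Elena ∩ Ana ∩ Viktor ∩ Sven ∩ Ximena ∩ Sam: ∅.
There is no time when everyone is free.
There is no common window, so the total is 0 minutes.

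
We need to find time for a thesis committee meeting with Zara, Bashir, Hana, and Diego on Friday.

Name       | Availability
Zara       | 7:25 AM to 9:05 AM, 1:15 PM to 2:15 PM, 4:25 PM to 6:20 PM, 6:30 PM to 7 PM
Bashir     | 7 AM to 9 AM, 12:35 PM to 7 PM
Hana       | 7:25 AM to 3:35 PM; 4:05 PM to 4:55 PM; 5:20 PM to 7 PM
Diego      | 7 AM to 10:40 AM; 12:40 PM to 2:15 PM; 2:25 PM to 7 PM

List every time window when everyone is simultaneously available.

07:25-09:00, 13:15-14:15, 16:25-16:55, 17:20-18:20, 18:30-19:00

Zara ∩ Bashir: 07:25-09:00, 13:15-14:15, 16:25-18:20, 18:30-19:00.
Zara ∩ Bashir ∩ Hana: 07:25-09:00, 13:15-14:15, 16:25-16:55, 17:20-18:20, 18:30-19:00.
Zara ∩ Bashir ∩ Hana ∩ Diego: 07:25-09:00, 13:15-14:15, 16:25-16:55, 17:20-18:20, 18:30-19:00.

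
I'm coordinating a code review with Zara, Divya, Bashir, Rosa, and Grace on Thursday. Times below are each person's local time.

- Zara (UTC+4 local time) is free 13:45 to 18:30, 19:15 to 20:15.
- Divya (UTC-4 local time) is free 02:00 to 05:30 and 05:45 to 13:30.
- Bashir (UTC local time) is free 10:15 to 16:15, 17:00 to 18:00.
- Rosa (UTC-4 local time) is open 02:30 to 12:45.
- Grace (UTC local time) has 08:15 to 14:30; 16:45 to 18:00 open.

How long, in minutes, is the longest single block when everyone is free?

255

Zara in UTC: 09:45-14:30, 15:15-16:15 (subtract 4h to convert from UTC+4).
Divya in UTC: 06:00-09:30, 09:45-17:30 (add 4h to convert from UTC-4).
Bashir in UTC: 10:15-16:15, 17:00-18:00.
Rosa in UTC: 06:30-16:45 (add 4h to convert from UTC-4).
Grace in UTC: 08:15-14:30, 16:45-18:00.
Zara ∩ Divya: 09:45-14:30, 15:15-16:15.
Zara ∩ Divya ∩ Bashir: 10:15-14:30, 15:15-16:15.
Zara ∩ Divya ∩ Bashir ∩ Rosa: 10:15-14:30, 15:15-16:15.
Zara ∩ Divya ∩ Bashir ∩ Rosa ∩ Grace: 10:15-14:30.
The longest is 10:15-14:30 at 255 minutes.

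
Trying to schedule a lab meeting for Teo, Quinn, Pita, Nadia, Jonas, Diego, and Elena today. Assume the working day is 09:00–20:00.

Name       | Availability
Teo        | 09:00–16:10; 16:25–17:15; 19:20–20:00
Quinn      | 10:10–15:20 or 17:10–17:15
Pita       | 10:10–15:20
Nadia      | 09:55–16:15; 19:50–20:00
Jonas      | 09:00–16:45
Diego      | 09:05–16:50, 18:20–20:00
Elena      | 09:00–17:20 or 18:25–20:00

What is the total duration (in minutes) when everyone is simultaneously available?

310

Teo ∩ Quinn: 10:10-15:20, 17:10-17:15.
Teo ∩ Quinn ∩ Pita: 10:10-15:20.
Teo ∩ Quinn ∩ Pita ∩ Nadia: 10:10-15:20.
Teo ∩ Quinn ∩ Pita ∩ Nadia ∩ Jonas: 10:10-15:20.
Teo ∩ Quinn ∩ Pita ∩ Nadia ∩ Jonas ∩ Diego: 10:10-15:20.
Teo ∩ Quinn ∩ Pita ∩ Nadia ∩ Jonas ∩ Diego ∩ Elena: 10:10-15:20.
That's a single block of 310 minutes.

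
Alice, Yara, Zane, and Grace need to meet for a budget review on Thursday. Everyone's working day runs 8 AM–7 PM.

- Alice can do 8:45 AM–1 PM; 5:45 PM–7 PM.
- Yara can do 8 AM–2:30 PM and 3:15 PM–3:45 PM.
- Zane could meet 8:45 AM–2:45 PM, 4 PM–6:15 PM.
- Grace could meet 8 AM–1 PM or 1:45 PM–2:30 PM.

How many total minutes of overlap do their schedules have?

Alice ∩ Yara: 08:45-13:00.
Alice ∩ Yara ∩ Zane: 08:45-13:00.
Alice ∩ Yara ∩ Zane ∩ Grace: 08:45-13:00.
That's a single block of 255 minutes.

255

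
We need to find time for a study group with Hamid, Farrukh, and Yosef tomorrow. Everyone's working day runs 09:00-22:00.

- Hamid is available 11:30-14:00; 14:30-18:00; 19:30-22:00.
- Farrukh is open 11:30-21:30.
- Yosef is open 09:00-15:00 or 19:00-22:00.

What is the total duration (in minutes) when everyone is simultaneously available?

300

Hamid ∩ Farrukh: 11:30-14:00, 14:30-18:00, 19:30-21:30.
Hamid ∩ Farrukh ∩ Yosef: 11:30-14:00, 14:30-15:00, 19:30-21:30.
Summing the common windows: 150 + 30 + 120 = 300 minutes.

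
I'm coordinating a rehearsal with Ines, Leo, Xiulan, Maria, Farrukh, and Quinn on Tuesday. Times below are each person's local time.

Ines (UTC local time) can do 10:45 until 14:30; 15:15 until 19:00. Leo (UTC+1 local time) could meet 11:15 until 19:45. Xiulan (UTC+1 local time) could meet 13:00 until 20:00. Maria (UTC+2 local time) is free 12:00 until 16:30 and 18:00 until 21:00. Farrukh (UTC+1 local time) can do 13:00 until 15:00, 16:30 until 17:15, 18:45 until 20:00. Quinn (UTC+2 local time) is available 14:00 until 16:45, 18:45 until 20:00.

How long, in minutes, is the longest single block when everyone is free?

Ines in UTC: 10:45-14:30, 15:15-19:00.
Leo in UTC: 10:15-18:45 (subtract 1h to convert from UTC+1).
Xiulan in UTC: 12:00-19:00 (subtract 1h to convert from UTC+1).
Maria in UTC: 10:00-14:30, 16:00-19:00 (subtract 2h to convert from UTC+2).
Farrukh in UTC: 12:00-14:00, 15:30-16:15, 17:45-19:00 (subtract 1h to convert from UTC+1).
Quinn in UTC: 12:00-14:45, 16:45-18:00 (subtract 2h to convert from UTC+2).
Ines ∩ Leo: 10:45-14:30, 15:15-18:45.
Ines ∩ Leo ∩ Xiulan: 12:00-14:30, 15:15-18:45.
Ines ∩ Leo ∩ Xiulan ∩ Maria: 12:00-14:30, 16:00-18:45.
Ines ∩ Leo ∩ Xiulan ∩ Maria ∩ Farrukh: 12:00-14:00, 16:00-16:15, 17:45-18:45.
Ines ∩ Leo ∩ Xiulan ∩ Maria ∩ Farrukh ∩ Quinn: 12:00-14:00, 17:45-18:00.
The longest is 12:00-14:00 at 120 minutes.

120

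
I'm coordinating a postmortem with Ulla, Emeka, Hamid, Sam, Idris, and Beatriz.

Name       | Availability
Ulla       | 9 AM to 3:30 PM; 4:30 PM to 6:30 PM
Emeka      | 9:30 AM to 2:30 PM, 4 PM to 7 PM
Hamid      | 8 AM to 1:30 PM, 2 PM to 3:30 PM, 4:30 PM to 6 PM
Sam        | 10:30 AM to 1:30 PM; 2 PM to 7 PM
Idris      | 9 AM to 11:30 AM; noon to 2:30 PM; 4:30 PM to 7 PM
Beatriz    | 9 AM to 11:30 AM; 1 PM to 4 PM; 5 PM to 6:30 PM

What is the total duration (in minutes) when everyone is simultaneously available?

Ulla ∩ Emeka: 09:30-14:30, 16:30-18:30.
Ulla ∩ Emeka ∩ Hamid: 09:30-13:30, 14:00-14:30, 16:30-18:00.
Ulla ∩ Emeka ∩ Hamid ∩ Sam: 10:30-13:30, 14:00-14:30, 16:30-18:00.
Ulla ∩ Emeka ∩ Hamid ∩ Sam ∩ Idris: 10:30-11:30, 12:00-13:30, 14:00-14:30, 16:30-18:00.
Ulla ∩ Emeka ∩ Hamid ∩ Sam ∩ Idris ∩ Beatriz: 10:30-11:30, 13:00-13:30, 14:00-14:30, 17:00-18:00.
Summing the common windows: 60 + 30 + 30 + 60 = 180 minutes.

180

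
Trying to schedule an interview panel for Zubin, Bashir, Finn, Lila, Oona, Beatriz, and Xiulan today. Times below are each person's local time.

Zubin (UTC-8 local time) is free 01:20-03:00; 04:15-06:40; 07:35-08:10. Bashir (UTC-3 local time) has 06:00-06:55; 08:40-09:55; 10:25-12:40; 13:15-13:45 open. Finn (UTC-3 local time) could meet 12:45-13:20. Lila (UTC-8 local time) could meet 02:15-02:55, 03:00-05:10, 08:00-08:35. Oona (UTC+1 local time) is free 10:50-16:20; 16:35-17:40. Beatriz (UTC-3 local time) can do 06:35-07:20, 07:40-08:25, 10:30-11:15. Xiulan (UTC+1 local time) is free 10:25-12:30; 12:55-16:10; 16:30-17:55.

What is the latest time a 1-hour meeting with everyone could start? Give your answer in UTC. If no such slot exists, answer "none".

none

Zubin in UTC: 09:20-11:00, 12:15-14:40, 15:35-16:10 (add 8h to convert from UTC-8).
Bashir in UTC: 09:00-09:55, 11:40-12:55, 13:25-15:40, 16:15-16:45 (add 3h to convert from UTC-3).
Finn in UTC: 15:45-16:20 (add 3h to convert from UTC-3).
Lila in UTC: 10:15-10:55, 11:00-13:10, 16:00-16:35 (add 8h to convert from UTC-8).
Oona in UTC: 09:50-15:20, 15:35-16:40 (subtract 1h to convert from UTC+1).
Beatriz in UTC: 09:35-10:20, 10:40-11:25, 13:30-14:15 (add 3h to convert from UTC-3).
Xiulan in UTC: 09:25-11:30, 11:55-15:10, 15:30-16:55 (subtract 1h to convert from UTC+1).
Zubin ∩ Bashir: 09:20-09:55, 12:15-12:55, 13:25-14:40, 15:35-15:40.
Zubin ∩ Bashir ∩ Finn: ∅.
Zubin ∩ Bashir ∩ Finn ∩ Lila: ∅.
Zubin ∩ Bashir ∩ Finn ∩ Lila ∩ Oona: ∅.
Zubin ∩ Bashir ∩ Finn ∩ Lila ∩ Oona ∩ Beatriz: ∅.
Zubin ∩ Bashir ∩ Finn ∩ Lila ∩ Oona ∩ Beatriz ∩ Xiulan: ∅.
There is no time when everyone is free.
No common window is at least 60 minutes long.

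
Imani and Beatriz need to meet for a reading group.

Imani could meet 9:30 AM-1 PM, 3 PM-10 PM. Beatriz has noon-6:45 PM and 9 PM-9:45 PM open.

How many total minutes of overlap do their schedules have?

330

Imani ∩ Beatriz: 12:00-13:00, 15:00-18:45, 21:00-21:45.
Those are the intersection windows.
Summing the common windows: 60 + 225 + 45 = 330 minutes.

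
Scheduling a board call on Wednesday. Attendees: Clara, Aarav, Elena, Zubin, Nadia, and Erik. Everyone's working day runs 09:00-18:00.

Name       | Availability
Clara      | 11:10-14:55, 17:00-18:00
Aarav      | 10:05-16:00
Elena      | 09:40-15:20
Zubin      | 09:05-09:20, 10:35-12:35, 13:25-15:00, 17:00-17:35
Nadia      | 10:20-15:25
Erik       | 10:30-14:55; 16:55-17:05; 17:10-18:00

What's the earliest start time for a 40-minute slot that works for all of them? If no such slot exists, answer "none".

11:10

Clara ∩ Aarav: 11:10-14:55.
Clara ∩ Aarav ∩ Elena: 11:10-14:55.
Clara ∩ Aarav ∩ Elena ∩ Zubin: 11:10-12:35, 13:25-14:55.
Clara ∩ Aarav ∩ Elena ∩ Zubin ∩ Nadia: 11:10-12:35, 13:25-14:55.
Clara ∩ Aarav ∩ Elena ∩ Zubin ∩ Nadia ∩ Erik: 11:10-12:35, 13:25-14:55.
Those are the intersection windows.
The first common window of at least 40 minutes is 11:10-12:35, so the earliest start is 11:10.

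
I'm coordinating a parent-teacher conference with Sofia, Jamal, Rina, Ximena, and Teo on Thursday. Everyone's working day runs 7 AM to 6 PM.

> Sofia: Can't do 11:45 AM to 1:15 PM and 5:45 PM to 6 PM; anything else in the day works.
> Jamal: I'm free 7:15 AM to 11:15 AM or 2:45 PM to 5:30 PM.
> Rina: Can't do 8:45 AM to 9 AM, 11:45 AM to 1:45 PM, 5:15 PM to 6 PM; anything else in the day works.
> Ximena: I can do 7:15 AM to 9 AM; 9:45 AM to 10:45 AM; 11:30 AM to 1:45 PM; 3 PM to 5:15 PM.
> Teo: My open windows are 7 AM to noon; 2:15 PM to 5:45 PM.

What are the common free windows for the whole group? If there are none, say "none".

Sofia free: 07:00-11:45, 13:15-17:45 (invert busy blocks within the working day).
Jamal free: 07:15-11:15, 14:45-17:30.
Rina free: 07:00-08:45, 09:00-11:45, 13:45-17:15 (invert busy blocks within the working day).
Ximena free: 07:15-09:00, 09:45-10:45, 11:30-13:45, 15:00-17:15.
Teo free: 07:00-12:00, 14:15-17:45.
Sofia ∩ Jamal: 07:15-11:15, 14:45-17:30.
Sofia ∩ Jamal ∩ Rina: 07:15-08:45, 09:00-11:15, 14:45-17:15.
Sofia ∩ Jamal ∩ Rina ∩ Ximena: 07:15-08:45, 09:45-10:45, 15:00-17:15.
Sofia ∩ Jamal ∩ Rina ∩ Ximena ∩ Teo: 07:15-08:45, 09:45-10:45, 15:00-17:15.

07:15-08:45, 09:45-10:45, 15:00-17:15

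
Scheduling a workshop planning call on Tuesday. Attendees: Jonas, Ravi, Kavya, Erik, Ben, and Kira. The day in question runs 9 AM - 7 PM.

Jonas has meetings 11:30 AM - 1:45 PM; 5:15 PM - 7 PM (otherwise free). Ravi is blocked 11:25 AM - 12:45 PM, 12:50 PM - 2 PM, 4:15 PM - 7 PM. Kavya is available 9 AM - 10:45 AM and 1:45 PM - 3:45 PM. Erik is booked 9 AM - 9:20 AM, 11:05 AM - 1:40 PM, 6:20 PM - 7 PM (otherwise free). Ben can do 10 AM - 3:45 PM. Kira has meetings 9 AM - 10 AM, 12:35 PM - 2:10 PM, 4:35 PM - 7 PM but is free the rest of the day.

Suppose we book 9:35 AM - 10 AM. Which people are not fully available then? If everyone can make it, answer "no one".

Jonas free: 09:00-11:30, 13:45-17:15 (invert busy blocks within the working day).
Ravi free: 09:00-11:25, 12:45-12:50, 14:00-16:15 (invert busy blocks within the working day).
Kavya free: 09:00-10:45, 13:45-15:45.
Erik free: 09:20-11:05, 13:40-18:20 (invert busy blocks within the working day).
Ben free: 10:00-15:45.
Kira free: 10:00-12:35, 14:10-16:35 (invert busy blocks within the working day).
Jonas: free for 09:35-10:00. Ravi: free for 09:35-10:00. Kavya: free for 09:35-10:00. Erik: free for 09:35-10:00. Ben: not fully free for 09:35-10:00. Kira: not fully free for 09:35-10:00.

Ben, Kira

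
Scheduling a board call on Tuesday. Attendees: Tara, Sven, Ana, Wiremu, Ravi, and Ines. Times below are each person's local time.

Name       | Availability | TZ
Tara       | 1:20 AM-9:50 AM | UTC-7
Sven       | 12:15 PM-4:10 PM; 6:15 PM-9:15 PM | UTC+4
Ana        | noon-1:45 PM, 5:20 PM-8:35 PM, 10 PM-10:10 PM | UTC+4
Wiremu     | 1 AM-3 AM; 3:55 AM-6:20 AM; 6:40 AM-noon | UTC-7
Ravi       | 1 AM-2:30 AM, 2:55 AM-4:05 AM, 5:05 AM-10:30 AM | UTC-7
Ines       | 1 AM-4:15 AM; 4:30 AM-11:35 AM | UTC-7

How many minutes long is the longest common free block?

140

Tara in UTC: 08:20-16:50 (add 7h to convert from UTC-7).
Sven in UTC: 08:15-12:10, 14:15-17:15 (subtract 4h to convert from UTC+4).
Ana in UTC: 08:00-09:45, 13:20-16:35, 18:00-18:10 (subtract 4h to convert from UTC+4).
Wiremu in UTC: 08:00-10:00, 10:55-13:20, 13:40-19:00 (add 7h to convert from UTC-7).
Ravi in UTC: 08:00-09:30, 09:55-11:05, 12:05-17:30 (add 7h to convert from UTC-7).
Ines in UTC: 08:00-11:15, 11:30-18:35 (add 7h to convert from UTC-7).
Tara ∩ Sven: 08:20-12:10, 14:15-16:50.
Tara ∩ Sven ∩ Ana: 08:20-09:45, 14:15-16:35.
Tara ∩ Sven ∩ Ana ∩ Wiremu: 08:20-09:45, 14:15-16:35.
Tara ∩ Sven ∩ Ana ∩ Wiremu ∩ Ravi: 08:20-09:30, 14:15-16:35.
Tara ∩ Sven ∩ Ana ∩ Wiremu ∩ Ravi ∩ Ines: 08:20-09:30, 14:15-16:35.
The longest is 14:15-16:35 at 140 minutes.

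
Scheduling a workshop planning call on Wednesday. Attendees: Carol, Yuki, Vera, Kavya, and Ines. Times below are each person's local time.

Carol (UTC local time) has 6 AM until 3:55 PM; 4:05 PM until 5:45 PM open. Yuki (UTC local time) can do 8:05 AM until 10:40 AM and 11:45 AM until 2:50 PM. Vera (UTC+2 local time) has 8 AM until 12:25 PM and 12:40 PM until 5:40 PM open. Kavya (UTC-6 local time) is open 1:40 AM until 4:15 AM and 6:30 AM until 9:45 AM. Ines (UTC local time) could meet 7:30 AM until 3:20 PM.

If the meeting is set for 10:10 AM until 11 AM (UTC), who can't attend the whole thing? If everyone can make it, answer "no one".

Kavya, Vera, Yuki

Carol in UTC: 06:00-15:55, 16:05-17:45.
Yuki in UTC: 08:05-10:40, 11:45-14:50.
Vera in UTC: 06:00-10:25, 10:40-15:40 (subtract 2h to convert from UTC+2).
Kavya in UTC: 07:40-10:15, 12:30-15:45 (add 6h to convert from UTC-6).
Ines in UTC: 07:30-15:20.
Carol: free for 10:10-11:00. Yuki: not fully free for 10:10-11:00. Vera: not fully free for 10:10-11:00. Kavya: not fully free for 10:10-11:00. Ines: free for 10:10-11:00.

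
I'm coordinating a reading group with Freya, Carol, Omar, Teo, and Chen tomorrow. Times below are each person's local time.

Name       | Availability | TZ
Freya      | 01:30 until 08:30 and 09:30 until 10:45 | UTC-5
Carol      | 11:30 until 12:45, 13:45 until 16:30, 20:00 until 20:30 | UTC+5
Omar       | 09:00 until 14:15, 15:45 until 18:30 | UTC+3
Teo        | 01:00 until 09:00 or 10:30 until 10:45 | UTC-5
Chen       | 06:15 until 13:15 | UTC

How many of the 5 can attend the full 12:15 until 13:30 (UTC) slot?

Freya in UTC: 06:30-13:30, 14:30-15:45 (add 5h to convert from UTC-5).
Carol in UTC: 06:30-07:45, 08:45-11:30, 15:00-15:30 (subtract 5h to convert from UTC+5).
Omar in UTC: 06:00-11:15, 12:45-15:30 (subtract 3h to convert from UTC+3).
Teo in UTC: 06:00-14:00, 15:30-15:45 (add 5h to convert from UTC-5).
Chen in UTC: 06:15-13:15.
Freya and Teo can make the full 12:15-13:30 slot — that's 2.

2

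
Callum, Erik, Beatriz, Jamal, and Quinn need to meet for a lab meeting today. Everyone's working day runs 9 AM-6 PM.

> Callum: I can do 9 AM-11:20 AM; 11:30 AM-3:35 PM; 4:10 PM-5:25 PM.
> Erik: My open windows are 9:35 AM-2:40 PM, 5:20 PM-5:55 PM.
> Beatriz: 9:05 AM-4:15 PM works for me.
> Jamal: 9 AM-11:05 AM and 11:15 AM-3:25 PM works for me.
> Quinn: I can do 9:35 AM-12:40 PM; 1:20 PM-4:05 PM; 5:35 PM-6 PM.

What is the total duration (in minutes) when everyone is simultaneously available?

245

Callum ∩ Erik: 09:35-11:20, 11:30-14:40, 17:20-17:25.
Callum ∩ Erik ∩ Beatriz: 09:35-11:20, 11:30-14:40.
Callum ∩ Erik ∩ Beatriz ∩ Jamal: 09:35-11:05, 11:15-11:20, 11:30-14:40.
Callum ∩ Erik ∩ Beatriz ∩ Jamal ∩ Quinn: 09:35-11:05, 11:15-11:20, 11:30-12:40, 13:20-14:40.
Summing the common windows: 90 + 5 + 70 + 80 = 245 minutes.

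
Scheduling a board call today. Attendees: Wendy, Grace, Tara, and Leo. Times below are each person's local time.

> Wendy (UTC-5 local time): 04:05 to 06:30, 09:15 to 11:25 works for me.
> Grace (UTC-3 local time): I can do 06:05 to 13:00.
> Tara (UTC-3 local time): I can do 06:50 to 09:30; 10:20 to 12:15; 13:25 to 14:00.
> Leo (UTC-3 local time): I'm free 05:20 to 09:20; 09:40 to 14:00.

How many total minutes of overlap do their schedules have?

160

Wendy in UTC: 09:05-11:30, 14:15-16:25 (add 5h to convert from UTC-5).
Grace in UTC: 09:05-16:00 (add 3h to convert from UTC-3).
Tara in UTC: 09:50-12:30, 13:20-15:15, 16:25-17:00 (add 3h to convert from UTC-3).
Leo in UTC: 08:20-12:20, 12:40-17:00 (add 3h to convert from UTC-3).
Wendy ∩ Grace: 09:05-11:30, 14:15-16:00.
Wendy ∩ Grace ∩ Tara: 09:50-11:30, 14:15-15:15.
Wendy ∩ Grace ∩ Tara ∩ Leo: 09:50-11:30, 14:15-15:15.
Summing the common windows: 100 + 60 = 160 minutes.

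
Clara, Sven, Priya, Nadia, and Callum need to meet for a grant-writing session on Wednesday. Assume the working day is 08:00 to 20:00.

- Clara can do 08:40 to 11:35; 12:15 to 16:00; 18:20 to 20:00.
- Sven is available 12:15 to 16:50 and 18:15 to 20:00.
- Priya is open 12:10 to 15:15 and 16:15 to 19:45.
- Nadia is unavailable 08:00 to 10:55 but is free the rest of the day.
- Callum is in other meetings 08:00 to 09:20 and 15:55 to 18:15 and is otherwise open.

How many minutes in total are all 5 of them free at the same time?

265

Clara free: 08:40-11:35, 12:15-16:00, 18:20-20:00.
Sven free: 12:15-16:50, 18:15-20:00.
Priya free: 12:10-15:15, 16:15-19:45.
Nadia free: 10:55-20:00 (invert busy blocks within the working day).
Callum free: 09:20-15:55, 18:15-20:00 (invert busy blocks within the working day).
Clara ∩ Sven: 12:15-16:00, 18:20-20:00.
Clara ∩ Sven ∩ Priya: 12:15-15:15, 18:20-19:45.
Clara ∩ Sven ∩ Priya ∩ Nadia: 12:15-15:15, 18:20-19:45.
Clara ∩ Sven ∩ Priya ∩ Nadia ∩ Callum: 12:15-15:15, 18:20-19:45.
Summing the common windows: 180 + 85 = 265 minutes.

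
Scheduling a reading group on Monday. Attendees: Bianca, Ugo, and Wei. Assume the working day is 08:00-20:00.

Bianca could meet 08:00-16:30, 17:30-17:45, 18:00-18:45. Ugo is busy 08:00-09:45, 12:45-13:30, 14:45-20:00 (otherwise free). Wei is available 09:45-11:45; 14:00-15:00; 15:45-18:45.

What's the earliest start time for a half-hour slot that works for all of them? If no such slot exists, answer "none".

09:45

Bianca free: 08:00-16:30, 17:30-17:45, 18:00-18:45.
Ugo free: 09:45-12:45, 13:30-14:45 (invert busy blocks within the working day).
Wei free: 09:45-11:45, 14:00-15:00, 15:45-18:45.
Bianca ∩ Ugo: 09:45-12:45, 13:30-14:45.
Bianca ∩ Ugo ∩ Wei: 09:45-11:45, 14:00-14:45.
The first common window of at least 30 minutes is 09:45-11:45, so the earliest start is 09:45.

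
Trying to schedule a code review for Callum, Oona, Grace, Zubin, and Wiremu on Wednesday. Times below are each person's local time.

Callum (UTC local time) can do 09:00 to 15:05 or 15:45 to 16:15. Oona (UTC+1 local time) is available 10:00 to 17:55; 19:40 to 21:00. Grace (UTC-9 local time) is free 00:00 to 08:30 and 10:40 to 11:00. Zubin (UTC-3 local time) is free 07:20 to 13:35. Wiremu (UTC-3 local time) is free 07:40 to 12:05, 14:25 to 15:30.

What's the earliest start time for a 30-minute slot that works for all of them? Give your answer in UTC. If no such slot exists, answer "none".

10:40

Callum in UTC: 09:00-15:05, 15:45-16:15.
Oona in UTC: 09:00-16:55, 18:40-20:00 (subtract 1h to convert from UTC+1).
Grace in UTC: 09:00-17:30, 19:40-20:00 (add 9h to convert from UTC-9).
Zubin in UTC: 10:20-16:35 (add 3h to convert from UTC-3).
Wiremu in UTC: 10:40-15:05, 17:25-18:30 (add 3h to convert from UTC-3).
Callum ∩ Oona: 09:00-15:05, 15:45-16:15.
Callum ∩ Oona ∩ Grace: 09:00-15:05, 15:45-16:15.
Callum ∩ Oona ∩ Grace ∩ Zubin: 10:20-15:05, 15:45-16:15.
Callum ∩ Oona ∩ Grace ∩ Zubin ∩ Wiremu: 10:40-15:05.
The first common window of at least 30 minutes is 10:40-15:05, so the earliest start is 10:40.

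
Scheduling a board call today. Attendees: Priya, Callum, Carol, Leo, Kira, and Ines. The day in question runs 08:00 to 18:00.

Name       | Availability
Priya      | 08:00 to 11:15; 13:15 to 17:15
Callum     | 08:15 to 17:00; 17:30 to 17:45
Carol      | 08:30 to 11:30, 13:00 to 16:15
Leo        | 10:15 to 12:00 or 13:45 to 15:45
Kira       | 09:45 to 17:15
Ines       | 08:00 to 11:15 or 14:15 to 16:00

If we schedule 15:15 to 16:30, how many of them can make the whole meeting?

3

Priya, Callum, and Kira can make the full 15:15-16:30 slot — that's 3.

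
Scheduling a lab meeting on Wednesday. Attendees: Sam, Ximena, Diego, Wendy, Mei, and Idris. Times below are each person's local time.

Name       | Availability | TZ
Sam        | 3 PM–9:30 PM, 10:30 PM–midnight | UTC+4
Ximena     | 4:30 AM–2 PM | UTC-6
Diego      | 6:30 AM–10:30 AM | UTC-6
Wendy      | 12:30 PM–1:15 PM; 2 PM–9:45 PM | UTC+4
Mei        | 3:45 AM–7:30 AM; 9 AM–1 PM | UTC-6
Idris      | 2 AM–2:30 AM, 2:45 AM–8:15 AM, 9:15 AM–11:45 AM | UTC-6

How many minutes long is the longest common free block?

Sam in UTC: 11:00-17:30, 18:30-20:00 (subtract 4h to convert from UTC+4).
Ximena in UTC: 10:30-20:00 (add 6h to convert from UTC-6).
Diego in UTC: 12:30-16:30 (add 6h to convert from UTC-6).
Wendy in UTC: 08:30-09:15, 10:00-17:45 (subtract 4h to convert from UTC+4).
Mei in UTC: 09:45-13:30, 15:00-19:00 (add 6h to convert from UTC-6).
Idris in UTC: 08:00-08:30, 08:45-14:15, 15:15-17:45 (add 6h to convert from UTC-6).
Sam ∩ Ximena: 11:00-17:30, 18:30-20:00.
Sam ∩ Ximena ∩ Diego: 12:30-16:30.
Sam ∩ Ximena ∩ Diego ∩ Wendy: 12:30-16:30.
Sam ∩ Ximena ∩ Diego ∩ Wendy ∩ Mei: 12:30-13:30, 15:00-16:30.
Sam ∩ Ximena ∩ Diego ∩ Wendy ∩ Mei ∩ Idris: 12:30-13:30, 15:15-16:30.
The longest is 15:15-16:30 at 75 minutes.

75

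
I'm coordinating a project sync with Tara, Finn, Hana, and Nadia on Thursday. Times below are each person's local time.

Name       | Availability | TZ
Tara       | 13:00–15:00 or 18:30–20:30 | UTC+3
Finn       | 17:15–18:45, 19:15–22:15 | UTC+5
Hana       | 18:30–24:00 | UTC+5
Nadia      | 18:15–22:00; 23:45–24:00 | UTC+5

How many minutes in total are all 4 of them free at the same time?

Tara in UTC: 10:00-12:00, 15:30-17:30 (subtract 3h to convert from UTC+3).
Finn in UTC: 12:15-13:45, 14:15-17:15 (subtract 5h to convert from UTC+5).
Hana in UTC: 13:30-19:00 (subtract 5h to convert from UTC+5).
Nadia in UTC: 13:15-17:00, 18:45-19:00 (subtract 5h to convert from UTC+5).
Tara ∩ Finn: 15:30-17:15.
Tara ∩ Finn ∩ Hana: 15:30-17:15.
Tara ∩ Finn ∩ Hana ∩ Nadia: 15:30-17:00.
That's a single block of 90 minutes.

90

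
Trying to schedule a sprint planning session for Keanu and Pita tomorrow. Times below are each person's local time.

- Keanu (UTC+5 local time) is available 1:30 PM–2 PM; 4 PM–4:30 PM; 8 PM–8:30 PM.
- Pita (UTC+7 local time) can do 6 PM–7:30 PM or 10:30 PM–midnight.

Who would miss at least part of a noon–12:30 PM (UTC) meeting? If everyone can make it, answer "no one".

Keanu

Keanu in UTC: 08:30-09:00, 11:00-11:30, 15:00-15:30 (subtract 5h to convert from UTC+5).
Pita in UTC: 11:00-12:30, 15:30-17:00 (subtract 7h to convert from UTC+7).
Keanu: not fully free for 12:00-12:30. Pita: free for 12:00-12:30.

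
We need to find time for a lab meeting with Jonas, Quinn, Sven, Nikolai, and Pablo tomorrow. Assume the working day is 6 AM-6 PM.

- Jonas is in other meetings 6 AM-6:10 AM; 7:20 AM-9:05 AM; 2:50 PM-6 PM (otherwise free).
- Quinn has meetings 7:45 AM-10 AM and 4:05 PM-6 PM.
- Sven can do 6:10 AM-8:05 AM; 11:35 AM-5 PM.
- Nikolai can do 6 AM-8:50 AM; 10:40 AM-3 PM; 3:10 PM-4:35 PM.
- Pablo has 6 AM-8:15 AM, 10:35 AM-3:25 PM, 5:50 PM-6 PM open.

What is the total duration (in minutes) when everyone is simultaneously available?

Jonas free: 06:10-07:20, 09:05-14:50 (invert busy blocks within the working day).
Quinn free: 06:00-07:45, 10:00-16:05 (invert busy blocks within the working day).
Sven free: 06:10-08:05, 11:35-17:00.
Nikolai free: 06:00-08:50, 10:40-15:00, 15:10-16:35.
Pablo free: 06:00-08:15, 10:35-15:25, 17:50-18:00.
Jonas ∩ Quinn: 06:10-07:20, 10:00-14:50.
Jonas ∩ Quinn ∩ Sven: 06:10-07:20, 11:35-14:50.
Jonas ∩ Quinn ∩ Sven ∩ Nikolai: 06:10-07:20, 11:35-14:50.
Jonas ∩ Quinn ∩ Sven ∩ Nikolai ∩ Pablo: 06:10-07:20, 11:35-14:50.
Summing the common windows: 70 + 195 = 265 minutes.

265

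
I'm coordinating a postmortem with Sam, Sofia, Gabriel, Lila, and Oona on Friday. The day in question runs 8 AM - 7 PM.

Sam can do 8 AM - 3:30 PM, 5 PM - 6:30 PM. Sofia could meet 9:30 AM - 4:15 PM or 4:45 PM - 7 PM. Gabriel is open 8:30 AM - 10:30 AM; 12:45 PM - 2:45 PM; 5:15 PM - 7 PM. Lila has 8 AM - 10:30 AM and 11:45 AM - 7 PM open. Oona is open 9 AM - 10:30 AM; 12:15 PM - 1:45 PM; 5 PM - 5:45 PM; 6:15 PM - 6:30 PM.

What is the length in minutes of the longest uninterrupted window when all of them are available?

Sam ∩ Sofia: 09:30-15:30, 17:00-18:30.
Sam ∩ Sofia ∩ Gabriel: 09:30-10:30, 12:45-14:45, 17:15-18:30.
Sam ∩ Sofia ∩ Gabriel ∩ Lila: 09:30-10:30, 12:45-14:45, 17:15-18:30.
Sam ∩ Sofia ∩ Gabriel ∩ Lila ∩ Oona: 09:30-10:30, 12:45-13:45, 17:15-17:45, 18:15-18:30.
So the common availability across everyone is 09:30-10:30, 12:45-13:45, 17:15-17:45, 18:15-18:30.
The longest is 09:30-10:30 at 60 minutes.

60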